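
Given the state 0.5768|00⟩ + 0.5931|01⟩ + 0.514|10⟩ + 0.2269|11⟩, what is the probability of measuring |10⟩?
0.2642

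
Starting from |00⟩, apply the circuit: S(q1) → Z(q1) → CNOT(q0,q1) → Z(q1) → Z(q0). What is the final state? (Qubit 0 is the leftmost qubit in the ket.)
|00⟩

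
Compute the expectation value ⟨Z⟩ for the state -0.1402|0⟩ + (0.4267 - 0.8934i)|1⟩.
-0.9606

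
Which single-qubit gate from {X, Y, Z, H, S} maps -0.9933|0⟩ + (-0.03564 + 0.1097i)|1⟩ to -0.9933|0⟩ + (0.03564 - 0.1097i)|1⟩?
Z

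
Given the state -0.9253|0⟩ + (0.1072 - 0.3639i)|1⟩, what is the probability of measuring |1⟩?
0.1439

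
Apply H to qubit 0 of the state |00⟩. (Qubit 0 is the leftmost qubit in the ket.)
1/√2|00⟩ + 1/√2|10⟩

H on qubit 0 mixes each pair of kets that differ only in qubit 0: amplitudes (a, b) of (|…0…⟩, |…1…⟩) become ((a + b)/√2, (a − b)/√2). Kets absent from the input have amplitude 0.
(|00⟩, |10⟩): (a, b) = (1, 0) → (1/√2, 1/√2)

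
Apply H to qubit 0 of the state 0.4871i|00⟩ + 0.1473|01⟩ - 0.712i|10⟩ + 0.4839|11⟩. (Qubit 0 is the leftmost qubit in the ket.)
-0.159i|00⟩ + 0.4463|01⟩ + 0.8479i|10⟩ - 0.238|11⟩

H on qubit 0 mixes each pair of kets that differ only in qubit 0: amplitudes (a, b) of (|…0…⟩, |…1…⟩) become ((a + b)/√2, (a − b)/√2). Kets absent from the input have amplitude 0.
(|00⟩, |10⟩): (a, b) = (0.4871i, -0.712i) → (-0.159i, 0.8479i)
(|01⟩, |11⟩): (a, b) = (0.1473, 0.4839) → (0.4463, -0.238)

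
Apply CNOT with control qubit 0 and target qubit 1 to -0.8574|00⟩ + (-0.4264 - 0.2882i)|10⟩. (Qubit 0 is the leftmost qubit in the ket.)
-0.8574|00⟩ + (-0.4264 - 0.2882i)|11⟩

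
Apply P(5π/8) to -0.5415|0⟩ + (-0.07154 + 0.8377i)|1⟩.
-0.5415|0⟩ + (-0.7466 - 0.3867i)|1⟩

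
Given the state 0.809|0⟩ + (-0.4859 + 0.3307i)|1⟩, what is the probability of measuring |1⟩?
0.3455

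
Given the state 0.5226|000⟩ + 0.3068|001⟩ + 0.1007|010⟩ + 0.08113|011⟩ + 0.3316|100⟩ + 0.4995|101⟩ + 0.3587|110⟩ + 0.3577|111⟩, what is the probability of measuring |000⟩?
0.2731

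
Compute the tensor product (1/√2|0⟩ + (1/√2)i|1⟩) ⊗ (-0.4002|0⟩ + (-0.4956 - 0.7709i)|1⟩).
-0.283|00⟩ + (-0.3504 - 0.5451i)|01⟩ - 0.283i|10⟩ + (0.5451 - 0.3504i)|11⟩

amp(|b₁b₂…⟩) = product of the factor amplitudes for bits b₁, b₂, …; only kets whose every factor amplitude is nonzero survive.
|00⟩: (1/√2)(-0.4002) = -0.283
|01⟩: (1/√2)(-0.4956 - 0.7709i) = (-0.3504 - 0.5451i)
|10⟩: ((1/√2)i)(-0.4002) = -0.283i
|11⟩: ((1/√2)i)(-0.4956 - 0.7709i) = (0.5451 - 0.3504i)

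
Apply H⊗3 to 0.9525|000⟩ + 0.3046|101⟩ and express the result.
0.4445|000⟩ + 0.2291|001⟩ + 0.4445|010⟩ + 0.2291|011⟩ + 0.2291|100⟩ + 0.4445|101⟩ + 0.2291|110⟩ + 0.4445|111⟩

H⊗3 gives amp(|y⟩) = (1/2√2) Σ_x (−1)^(x·y) amp(|x⟩), where x·y is the number of positions in which both x and y have a 1.
|000⟩: (0.9525 + 0.3046)/(2√2) = 0.4445
|001⟩: (0.9525 - 0.3046)/(2√2) = 0.2291
|010⟩: (0.9525 + 0.3046)/(2√2) = 0.4445
|011⟩: (0.9525 - 0.3046)/(2√2) = 0.2291
|100⟩: (0.9525 - 0.3046)/(2√2) = 0.2291
|101⟩: (0.9525 + 0.3046)/(2√2) = 0.4445
|110⟩: (0.9525 - 0.3046)/(2√2) = 0.2291
|111⟩: (0.9525 + 0.3046)/(2√2) = 0.4445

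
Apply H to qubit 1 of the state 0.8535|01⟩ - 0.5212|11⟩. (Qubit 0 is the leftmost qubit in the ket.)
0.6035|00⟩ - 0.6035|01⟩ - 0.3685|10⟩ + 0.3685|11⟩

H on qubit 1 mixes each pair of kets that differ only in qubit 1: amplitudes (a, b) of (|…0…⟩, |…1…⟩) become ((a + b)/√2, (a − b)/√2). Kets absent from the input have amplitude 0.
(|00⟩, |01⟩): (a, b) = (0, 0.8535) → (0.6035, -0.6035)
(|10⟩, |11⟩): (a, b) = (0, -0.5212) → (-0.3685, 0.3685)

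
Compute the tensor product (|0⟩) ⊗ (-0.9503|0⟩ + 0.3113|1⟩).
-0.9503|00⟩ + 0.3113|01⟩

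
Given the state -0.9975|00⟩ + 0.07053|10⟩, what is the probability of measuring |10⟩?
0.004974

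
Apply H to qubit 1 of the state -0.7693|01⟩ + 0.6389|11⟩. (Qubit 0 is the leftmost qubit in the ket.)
-0.544|00⟩ + 0.544|01⟩ + 0.4518|10⟩ - 0.4518|11⟩

H on qubit 1 mixes each pair of kets that differ only in qubit 1: amplitudes (a, b) of (|…0…⟩, |…1…⟩) become ((a + b)/√2, (a − b)/√2). Kets absent from the input have amplitude 0.
(|00⟩, |01⟩): (a, b) = (0, -0.7693) → (-0.544, 0.544)
(|10⟩, |11⟩): (a, b) = (0, 0.6389) → (0.4518, -0.4518)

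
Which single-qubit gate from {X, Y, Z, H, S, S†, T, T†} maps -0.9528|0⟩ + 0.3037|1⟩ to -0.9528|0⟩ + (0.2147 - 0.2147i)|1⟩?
T†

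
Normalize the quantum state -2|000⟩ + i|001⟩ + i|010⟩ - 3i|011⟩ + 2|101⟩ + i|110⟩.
-1/√5|000⟩ + 0.2236i|001⟩ + 0.2236i|010⟩ - 0.6708i|011⟩ + 1/√5|101⟩ + 0.2236i|110⟩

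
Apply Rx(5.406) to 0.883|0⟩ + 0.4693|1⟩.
(-0.7994 - 0.1993i)|0⟩ + (-0.4249 - 0.375i)|1⟩

Rx(5.406) = [[cos(θ/2), −i·sin(θ/2)], [−i·sin(θ/2), cos(θ/2)]]; θ = 5.406, cos(θ/2) ≈ -0.90535, sin(θ/2) ≈ 0.424666.
With a = amp(|0⟩) = 0.883 and b = amp(|1⟩) = 0.4693:
new amp(|0⟩) = (-0.90535)·a + (-0.424666i)·b = (-0.7994 - 0.1993i)
new amp(|1⟩) = (-0.424666i)·a + (-0.90535)·b = (-0.4249 - 0.375i)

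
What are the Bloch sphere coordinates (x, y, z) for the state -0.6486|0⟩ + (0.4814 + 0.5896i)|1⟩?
(-0.6245, -0.7648, -0.1587)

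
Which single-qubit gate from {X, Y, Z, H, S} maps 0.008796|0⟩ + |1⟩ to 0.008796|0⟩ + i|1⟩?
S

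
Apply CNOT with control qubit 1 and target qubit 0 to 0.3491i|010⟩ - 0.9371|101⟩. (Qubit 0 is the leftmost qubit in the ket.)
-0.9371|101⟩ + 0.3491i|110⟩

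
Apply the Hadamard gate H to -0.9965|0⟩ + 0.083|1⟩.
-0.6459|0⟩ - 0.7633|1⟩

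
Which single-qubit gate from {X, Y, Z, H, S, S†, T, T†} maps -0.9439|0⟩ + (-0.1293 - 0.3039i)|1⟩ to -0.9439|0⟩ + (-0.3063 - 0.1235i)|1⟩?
T†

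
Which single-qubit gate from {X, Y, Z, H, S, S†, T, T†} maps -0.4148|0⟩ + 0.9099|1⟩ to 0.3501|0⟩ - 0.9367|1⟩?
H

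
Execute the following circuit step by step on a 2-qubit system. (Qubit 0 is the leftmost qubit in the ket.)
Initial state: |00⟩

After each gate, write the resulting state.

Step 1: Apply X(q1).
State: |01⟩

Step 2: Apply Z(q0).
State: |01⟩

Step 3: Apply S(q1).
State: i|01⟩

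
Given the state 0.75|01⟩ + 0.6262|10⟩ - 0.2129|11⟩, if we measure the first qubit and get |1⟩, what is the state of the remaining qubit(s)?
0.9468|0⟩ - 0.3219|1⟩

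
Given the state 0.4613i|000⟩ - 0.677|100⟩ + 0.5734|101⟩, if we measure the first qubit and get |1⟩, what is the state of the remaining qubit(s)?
-0.7631|00⟩ + 0.6463|01⟩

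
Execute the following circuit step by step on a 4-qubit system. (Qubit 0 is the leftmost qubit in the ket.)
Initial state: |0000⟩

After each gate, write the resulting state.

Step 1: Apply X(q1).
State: |0100⟩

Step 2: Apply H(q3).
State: 1/√2|0100⟩ + 1/√2|0101⟩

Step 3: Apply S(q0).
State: 1/√2|0100⟩ + 1/√2|0101⟩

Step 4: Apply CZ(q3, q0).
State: 1/√2|0100⟩ + 1/√2|0101⟩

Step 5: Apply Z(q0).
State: 1/√2|0100⟩ + 1/√2|0101⟩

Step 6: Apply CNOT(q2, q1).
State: 1/√2|0100⟩ + 1/√2|0101⟩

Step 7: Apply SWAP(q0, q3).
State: 1/√2|0100⟩ + 1/√2|1100⟩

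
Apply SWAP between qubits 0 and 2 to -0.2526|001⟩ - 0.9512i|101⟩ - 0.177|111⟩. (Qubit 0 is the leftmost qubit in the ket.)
-0.2526|100⟩ - 0.9512i|101⟩ - 0.177|111⟩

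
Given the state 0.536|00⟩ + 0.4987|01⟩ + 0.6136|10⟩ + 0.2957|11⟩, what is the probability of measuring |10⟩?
0.3765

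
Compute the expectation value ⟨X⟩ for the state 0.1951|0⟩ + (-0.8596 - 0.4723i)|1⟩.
-0.3354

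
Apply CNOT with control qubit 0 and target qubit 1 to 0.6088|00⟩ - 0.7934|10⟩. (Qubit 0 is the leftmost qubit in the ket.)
0.6088|00⟩ - 0.7934|11⟩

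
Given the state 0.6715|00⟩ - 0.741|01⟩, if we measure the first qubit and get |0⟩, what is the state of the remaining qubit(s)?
0.6715|0⟩ - 0.741|1⟩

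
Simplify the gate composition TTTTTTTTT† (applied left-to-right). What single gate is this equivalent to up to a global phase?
T†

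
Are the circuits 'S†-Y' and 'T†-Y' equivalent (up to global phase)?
No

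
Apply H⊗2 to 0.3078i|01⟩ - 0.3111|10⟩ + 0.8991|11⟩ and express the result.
(0.294 + 0.1539i)|00⟩ + (-0.6051 - 0.1539i)|01⟩ + (-0.294 + 0.1539i)|10⟩ + (0.6051 - 0.1539i)|11⟩

H⊗2 gives amp(|y⟩) = (1/2) Σ_x (−1)^(x·y) amp(|x⟩), where x·y is the number of positions in which both x and y have a 1.
|00⟩: (0.3078i - 0.3111 + 0.8991)/2 = (0.294 + 0.1539i)
|01⟩: (-0.3078i - 0.3111 - 0.8991)/2 = (-0.6051 - 0.1539i)
|10⟩: (0.3078i + 0.3111 - 0.8991)/2 = (-0.294 + 0.1539i)
|11⟩: (-0.3078i + 0.3111 + 0.8991)/2 = (0.6051 - 0.1539i)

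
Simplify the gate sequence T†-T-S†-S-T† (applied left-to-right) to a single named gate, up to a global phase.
T†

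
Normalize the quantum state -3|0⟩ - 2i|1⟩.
-0.8321|0⟩ - 0.5547i|1⟩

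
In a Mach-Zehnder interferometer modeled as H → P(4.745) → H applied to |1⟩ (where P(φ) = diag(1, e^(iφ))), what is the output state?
(0.4837 + 0.4997i)|0⟩ + (0.5163 - 0.4997i)|1⟩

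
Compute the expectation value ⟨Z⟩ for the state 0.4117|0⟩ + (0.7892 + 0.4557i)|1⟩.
-0.661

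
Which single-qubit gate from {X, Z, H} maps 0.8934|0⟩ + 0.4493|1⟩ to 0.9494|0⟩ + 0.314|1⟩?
H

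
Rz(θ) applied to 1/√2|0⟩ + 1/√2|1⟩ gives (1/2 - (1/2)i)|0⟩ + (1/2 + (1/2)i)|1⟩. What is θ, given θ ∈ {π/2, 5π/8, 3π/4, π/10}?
π/2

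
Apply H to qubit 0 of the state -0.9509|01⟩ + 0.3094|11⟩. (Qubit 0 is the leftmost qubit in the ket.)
-0.4536|01⟩ - 0.8912|11⟩

H on qubit 0 mixes each pair of kets that differ only in qubit 0: amplitudes (a, b) of (|…0…⟩, |…1…⟩) become ((a + b)/√2, (a − b)/√2). Kets absent from the input have amplitude 0.
(|01⟩, |11⟩): (a, b) = (-0.9509, 0.3094) → (-0.4536, -0.8912)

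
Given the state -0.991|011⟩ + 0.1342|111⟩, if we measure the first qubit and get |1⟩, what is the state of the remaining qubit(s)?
|11⟩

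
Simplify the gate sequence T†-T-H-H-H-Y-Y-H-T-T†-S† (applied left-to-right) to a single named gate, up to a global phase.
S†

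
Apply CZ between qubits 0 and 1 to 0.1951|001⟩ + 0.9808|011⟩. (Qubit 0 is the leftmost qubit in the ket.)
0.1951|001⟩ + 0.9808|011⟩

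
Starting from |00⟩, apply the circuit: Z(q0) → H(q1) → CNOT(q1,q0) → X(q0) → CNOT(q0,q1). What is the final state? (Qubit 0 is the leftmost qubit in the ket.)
1/√2|01⟩ + 1/√2|11⟩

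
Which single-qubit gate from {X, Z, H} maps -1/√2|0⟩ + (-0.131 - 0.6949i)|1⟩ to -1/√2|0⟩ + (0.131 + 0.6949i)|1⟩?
Z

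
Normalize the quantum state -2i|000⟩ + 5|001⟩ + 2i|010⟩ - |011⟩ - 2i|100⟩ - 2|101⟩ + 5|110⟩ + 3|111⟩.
-0.2294i|000⟩ + 0.5735|001⟩ + 0.2294i|010⟩ - 0.1147|011⟩ - 0.2294i|100⟩ - 0.2294|101⟩ + 0.5735|110⟩ + 0.3441|111⟩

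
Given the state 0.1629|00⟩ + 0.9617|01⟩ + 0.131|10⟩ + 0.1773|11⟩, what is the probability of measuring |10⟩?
0.01716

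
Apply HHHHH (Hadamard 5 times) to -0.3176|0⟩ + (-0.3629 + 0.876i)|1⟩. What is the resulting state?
(-0.4812 + 0.6194i)|0⟩ + (0.03203 - 0.6194i)|1⟩

H² = I, so H^5 = H: a single Hadamard. With (a, b) = (-0.3176, (-0.3629 + 0.876i)), H gives ((a + b)/√2, (a − b)/√2) = ((-0.4812 + 0.6194i), (0.03203 - 0.6194i)).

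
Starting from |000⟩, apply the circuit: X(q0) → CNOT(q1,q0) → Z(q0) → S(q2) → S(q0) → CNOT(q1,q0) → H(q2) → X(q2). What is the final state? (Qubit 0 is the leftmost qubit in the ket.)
-(1/√2)i|100⟩ - (1/√2)i|101⟩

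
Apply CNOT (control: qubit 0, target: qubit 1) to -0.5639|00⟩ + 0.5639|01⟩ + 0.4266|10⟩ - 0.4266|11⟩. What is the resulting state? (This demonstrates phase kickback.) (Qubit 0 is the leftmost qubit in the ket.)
-0.5639|00⟩ + 0.5639|01⟩ - 0.4266|10⟩ + 0.4266|11⟩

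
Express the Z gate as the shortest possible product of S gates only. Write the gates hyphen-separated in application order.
S-S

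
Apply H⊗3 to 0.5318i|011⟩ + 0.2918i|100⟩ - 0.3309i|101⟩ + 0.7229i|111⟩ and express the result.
0.4298i|000⟩ - 0.2234i|001⟩ - 0.4574i|010⟩ + 0.6638i|011⟩ - 0.05374i|100⟩ - 0.1526i|101⟩ + 0.08139i|110⟩ - 0.2877i|111⟩

H⊗3 gives amp(|y⟩) = (1/2√2) Σ_x (−1)^(x·y) amp(|x⟩), where x·y is the number of positions in which both x and y have a 1.
|000⟩: (0.5318i + 0.2918i - 0.3309i + 0.7229i)/(2√2) = 0.4298i
|001⟩: (-0.5318i + 0.2918i + 0.3309i - 0.7229i)/(2√2) = -0.2234i
|010⟩: (-0.5318i + 0.2918i - 0.3309i - 0.7229i)/(2√2) = -0.4574i
|011⟩: (0.5318i + 0.2918i + 0.3309i + 0.7229i)/(2√2) = 0.6638i
|100⟩: (0.5318i - 0.2918i + 0.3309i - 0.7229i)/(2√2) = -0.05374i
|101⟩: (-0.5318i - 0.2918i - 0.3309i + 0.7229i)/(2√2) = -0.1526i
|110⟩: (-0.5318i - 0.2918i + 0.3309i + 0.7229i)/(2√2) = 0.08139i
|111⟩: (0.5318i - 0.2918i - 0.3309i - 0.7229i)/(2√2) = -0.2877i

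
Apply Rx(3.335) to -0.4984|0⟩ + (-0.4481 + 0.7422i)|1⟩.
(0.7869 + 0.446i)|0⟩ + (0.04327 + 0.4244i)|1⟩

Rx(3.335) = [[cos(θ/2), −i·sin(θ/2)], [−i·sin(θ/2), cos(θ/2)]]; θ = 3.335, cos(θ/2) ≈ -0.096553, sin(θ/2) ≈ 0.995328.
With a = amp(|0⟩) = -0.4984 and b = amp(|1⟩) = (-0.4481 + 0.7422i):
new amp(|0⟩) = (-0.096553)·a + (-0.995328i)·b = (0.7869 + 0.446i)
new amp(|1⟩) = (-0.995328i)·a + (-0.096553)·b = (0.04327 + 0.4244i)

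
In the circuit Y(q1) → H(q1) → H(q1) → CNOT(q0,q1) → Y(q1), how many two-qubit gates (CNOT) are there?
1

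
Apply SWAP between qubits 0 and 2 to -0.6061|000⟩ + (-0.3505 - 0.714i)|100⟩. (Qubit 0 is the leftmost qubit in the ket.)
-0.6061|000⟩ + (-0.3505 - 0.714i)|001⟩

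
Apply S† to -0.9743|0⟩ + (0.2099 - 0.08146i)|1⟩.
-0.9743|0⟩ + (-0.08146 - 0.2099i)|1⟩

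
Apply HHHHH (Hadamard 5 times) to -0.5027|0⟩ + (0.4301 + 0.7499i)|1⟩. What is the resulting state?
(-0.05134 + 0.5303i)|0⟩ + (-0.6596 - 0.5303i)|1⟩

H² = I, so H^5 = H: a single Hadamard. With (a, b) = (-0.5027, (0.4301 + 0.7499i)), H gives ((a + b)/√2, (a − b)/√2) = ((-0.05134 + 0.5303i), (-0.6596 - 0.5303i)).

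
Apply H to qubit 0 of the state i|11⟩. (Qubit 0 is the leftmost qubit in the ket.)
(1/√2)i|01⟩ - (1/√2)i|11⟩

H on qubit 0 mixes each pair of kets that differ only in qubit 0: amplitudes (a, b) of (|…0…⟩, |…1…⟩) become ((a + b)/√2, (a − b)/√2). Kets absent from the input have amplitude 0.
(|01⟩, |11⟩): (a, b) = (0, i) → ((1/√2)i, -(1/√2)i)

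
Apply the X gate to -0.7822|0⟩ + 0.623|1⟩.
0.623|0⟩ - 0.7822|1⟩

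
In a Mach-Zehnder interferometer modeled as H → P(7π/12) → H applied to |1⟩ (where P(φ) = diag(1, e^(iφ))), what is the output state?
(0.6294 - 0.483i)|0⟩ + (0.3706 + 0.483i)|1⟩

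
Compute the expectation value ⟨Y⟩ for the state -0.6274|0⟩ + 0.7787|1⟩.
0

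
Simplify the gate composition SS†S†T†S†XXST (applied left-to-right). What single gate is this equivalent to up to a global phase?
S†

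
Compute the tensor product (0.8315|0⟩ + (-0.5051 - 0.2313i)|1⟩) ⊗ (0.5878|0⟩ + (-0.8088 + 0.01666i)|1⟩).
0.4888|00⟩ + (-0.6725 + 0.01385i)|01⟩ + (-0.2969 - 0.136i)|10⟩ + (0.4124 + 0.1787i)|11⟩

amp(|b₁b₂…⟩) = product of the factor amplitudes for bits b₁, b₂, …; only kets whose every factor amplitude is nonzero survive.
|00⟩: (0.8315)(0.5878) = 0.4888
|01⟩: (0.8315)(-0.8088 + 0.01666i) = (-0.6725 + 0.01385i)
|10⟩: (-0.5051 - 0.2313i)(0.5878) = (-0.2969 - 0.136i)
|11⟩: (-0.5051 - 0.2313i)(-0.8088 + 0.01666i) = (0.4124 + 0.1787i)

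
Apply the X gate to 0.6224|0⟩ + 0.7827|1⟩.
0.7827|0⟩ + 0.6224|1⟩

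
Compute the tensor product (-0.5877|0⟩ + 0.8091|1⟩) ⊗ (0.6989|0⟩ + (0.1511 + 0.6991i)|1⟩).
-0.4107|00⟩ + (-0.0888 - 0.4109i)|01⟩ + 0.5655|10⟩ + (0.1223 + 0.5656i)|11⟩

amp(|b₁b₂…⟩) = product of the factor amplitudes for bits b₁, b₂, …; only kets whose every factor amplitude is nonzero survive.
|00⟩: (-0.5877)(0.6989) = -0.4107
|01⟩: (-0.5877)(0.1511 + 0.6991i) = (-0.0888 - 0.4109i)
|10⟩: (0.8091)(0.6989) = 0.5655
|11⟩: (0.8091)(0.1511 + 0.6991i) = (0.1223 + 0.5656i)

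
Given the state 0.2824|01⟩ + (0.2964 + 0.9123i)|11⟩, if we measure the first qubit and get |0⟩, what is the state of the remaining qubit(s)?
|1⟩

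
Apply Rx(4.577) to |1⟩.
-0.7533i|0⟩ - 0.6577|1⟩

Rx(4.577) = [[cos(θ/2), −i·sin(θ/2)], [−i·sin(θ/2), cos(θ/2)]]; θ = 4.577, cos(θ/2) ≈ -0.657657, sin(θ/2) ≈ 0.753318.
With a = amp(|0⟩) = 0 and b = amp(|1⟩) = 1:
new amp(|0⟩) = (-0.657657)·a + (-0.753318i)·b = -0.7533i
new amp(|1⟩) = (-0.753318i)·a + (-0.657657)·b = -0.6577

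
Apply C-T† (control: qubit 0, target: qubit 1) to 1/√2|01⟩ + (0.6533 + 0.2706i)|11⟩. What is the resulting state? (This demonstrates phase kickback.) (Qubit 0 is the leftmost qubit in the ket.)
1/√2|01⟩ + (0.6533 - 0.2706i)|11⟩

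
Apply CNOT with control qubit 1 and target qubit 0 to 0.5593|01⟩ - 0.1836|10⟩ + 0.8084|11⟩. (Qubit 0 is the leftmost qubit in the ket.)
0.8084|01⟩ - 0.1836|10⟩ + 0.5593|11⟩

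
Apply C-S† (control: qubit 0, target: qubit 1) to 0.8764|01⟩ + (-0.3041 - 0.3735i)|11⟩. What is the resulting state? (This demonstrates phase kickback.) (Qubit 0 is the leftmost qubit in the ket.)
0.8764|01⟩ + (-0.3735 + 0.3041i)|11⟩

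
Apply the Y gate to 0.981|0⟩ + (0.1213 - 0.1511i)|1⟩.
(-0.1511 - 0.1213i)|0⟩ + 0.981i|1⟩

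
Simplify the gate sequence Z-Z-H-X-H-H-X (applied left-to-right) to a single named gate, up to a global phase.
H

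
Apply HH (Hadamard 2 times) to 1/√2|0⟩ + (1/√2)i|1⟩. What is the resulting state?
1/√2|0⟩ + (1/√2)i|1⟩

H² = I, so an even number of Hadamards cancels: H^2 = I and the state is unchanged.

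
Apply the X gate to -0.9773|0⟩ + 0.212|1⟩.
0.212|0⟩ - 0.9773|1⟩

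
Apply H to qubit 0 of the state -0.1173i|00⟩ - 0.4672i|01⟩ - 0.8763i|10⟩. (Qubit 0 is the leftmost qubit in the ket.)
-0.7026i|00⟩ - 0.3304i|01⟩ + 0.5367i|10⟩ - 0.3304i|11⟩

H on qubit 0 mixes each pair of kets that differ only in qubit 0: amplitudes (a, b) of (|…0…⟩, |…1…⟩) become ((a + b)/√2, (a − b)/√2). Kets absent from the input have amplitude 0.
(|00⟩, |10⟩): (a, b) = (-0.1173i, -0.8763i) → (-0.7026i, 0.5367i)
(|01⟩, |11⟩): (a, b) = (-0.4672i, 0) → (-0.3304i, -0.3304i)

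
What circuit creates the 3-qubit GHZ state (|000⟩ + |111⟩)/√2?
H(q0) → CNOT(q0,q1) → CNOT(q0,q2)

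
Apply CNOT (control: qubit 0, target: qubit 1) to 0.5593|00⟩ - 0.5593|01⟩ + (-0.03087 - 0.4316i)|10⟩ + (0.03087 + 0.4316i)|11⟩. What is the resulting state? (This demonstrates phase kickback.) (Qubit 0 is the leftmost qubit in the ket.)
0.5593|00⟩ - 0.5593|01⟩ + (0.03087 + 0.4316i)|10⟩ + (-0.03087 - 0.4316i)|11⟩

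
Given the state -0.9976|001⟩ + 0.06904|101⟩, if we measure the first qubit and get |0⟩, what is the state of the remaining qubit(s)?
-|01⟩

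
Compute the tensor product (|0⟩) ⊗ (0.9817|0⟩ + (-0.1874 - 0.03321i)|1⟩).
0.9817|00⟩ + (-0.1874 - 0.03321i)|01⟩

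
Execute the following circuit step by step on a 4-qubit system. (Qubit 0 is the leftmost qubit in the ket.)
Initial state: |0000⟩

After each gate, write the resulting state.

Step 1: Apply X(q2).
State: |0010⟩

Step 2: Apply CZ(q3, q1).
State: |0010⟩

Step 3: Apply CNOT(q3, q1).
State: |0010⟩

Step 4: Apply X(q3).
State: |0011⟩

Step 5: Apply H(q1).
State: 1/√2|0011⟩ + 1/√2|0111⟩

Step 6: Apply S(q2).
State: (1/√2)i|0011⟩ + (1/√2)i|0111⟩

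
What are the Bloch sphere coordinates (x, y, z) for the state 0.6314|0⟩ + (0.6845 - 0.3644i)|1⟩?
(0.8644, -0.4602, -0.2027)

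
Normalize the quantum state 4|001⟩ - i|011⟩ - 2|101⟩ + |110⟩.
0.8528|001⟩ - 0.2132i|011⟩ - 0.4264|101⟩ + 0.2132|110⟩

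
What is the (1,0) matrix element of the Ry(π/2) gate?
1/√2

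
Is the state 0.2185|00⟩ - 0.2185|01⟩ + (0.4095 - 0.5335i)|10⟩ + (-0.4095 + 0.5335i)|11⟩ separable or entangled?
Separable

Writing the state as a|00⟩ + b|01⟩ + c|10⟩ + d|11⟩, it is a product state iff ad − bc = 0.
Here (a, b, c, d) = (0.2185, -0.2185, (0.4095 - 0.5335i), (-0.4095 + 0.5335i)): ad − bc = (0.2185)(-0.4095 + 0.5335i) − (-0.2185)(0.4095 - 0.5335i) = 0, so the state is separable.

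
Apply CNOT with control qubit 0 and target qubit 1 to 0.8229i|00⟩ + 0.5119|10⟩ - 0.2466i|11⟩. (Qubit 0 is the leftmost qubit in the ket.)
0.8229i|00⟩ - 0.2466i|10⟩ + 0.5119|11⟩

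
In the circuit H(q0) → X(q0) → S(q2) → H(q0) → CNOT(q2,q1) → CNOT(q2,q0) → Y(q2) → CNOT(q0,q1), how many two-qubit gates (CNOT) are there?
3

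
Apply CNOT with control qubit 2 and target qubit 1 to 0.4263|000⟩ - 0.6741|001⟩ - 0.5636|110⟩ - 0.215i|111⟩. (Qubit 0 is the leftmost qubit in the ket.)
0.4263|000⟩ - 0.6741|011⟩ - 0.215i|101⟩ - 0.5636|110⟩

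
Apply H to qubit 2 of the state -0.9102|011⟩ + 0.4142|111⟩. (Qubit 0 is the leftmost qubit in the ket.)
-0.6436|010⟩ + 0.6436|011⟩ + 0.2929|110⟩ - 0.2929|111⟩

H on qubit 2 mixes each pair of kets that differ only in qubit 2: amplitudes (a, b) of (|…0…⟩, |…1…⟩) become ((a + b)/√2, (a − b)/√2). Kets absent from the input have amplitude 0.
(|010⟩, |011⟩): (a, b) = (0, -0.9102) → (-0.6436, 0.6436)
(|110⟩, |111⟩): (a, b) = (0, 0.4142) → (0.2929, -0.2929)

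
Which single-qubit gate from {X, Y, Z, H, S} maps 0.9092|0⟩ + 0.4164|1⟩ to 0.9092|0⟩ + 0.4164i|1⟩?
S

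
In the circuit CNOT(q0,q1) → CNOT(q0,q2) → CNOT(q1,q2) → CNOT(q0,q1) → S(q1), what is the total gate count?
5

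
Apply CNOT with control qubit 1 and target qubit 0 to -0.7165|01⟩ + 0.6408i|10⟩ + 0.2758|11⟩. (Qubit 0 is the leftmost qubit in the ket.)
0.2758|01⟩ + 0.6408i|10⟩ - 0.7165|11⟩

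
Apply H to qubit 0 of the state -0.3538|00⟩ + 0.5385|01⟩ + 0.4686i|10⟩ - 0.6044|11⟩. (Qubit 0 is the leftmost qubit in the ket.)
(-0.2502 + 0.3314i)|00⟩ - 0.0466|01⟩ + (-0.2502 - 0.3314i)|10⟩ + 0.8082|11⟩

H on qubit 0 mixes each pair of kets that differ only in qubit 0: amplitudes (a, b) of (|…0…⟩, |…1…⟩) become ((a + b)/√2, (a − b)/√2). Kets absent from the input have amplitude 0.
(|00⟩, |10⟩): (a, b) = (-0.3538, 0.4686i) → ((-0.2502 + 0.3314i), (-0.2502 - 0.3314i))
(|01⟩, |11⟩): (a, b) = (0.5385, -0.6044) → (-0.0466, 0.8082)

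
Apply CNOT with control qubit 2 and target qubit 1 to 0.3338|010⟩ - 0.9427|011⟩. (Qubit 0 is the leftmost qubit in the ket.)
-0.9427|001⟩ + 0.3338|010⟩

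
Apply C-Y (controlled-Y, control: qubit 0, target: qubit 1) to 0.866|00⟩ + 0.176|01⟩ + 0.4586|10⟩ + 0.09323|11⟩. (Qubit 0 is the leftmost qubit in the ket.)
0.866|00⟩ + 0.176|01⟩ - 0.09323i|10⟩ + 0.4586i|11⟩

C-Y leaves the control-|0⟩ kets |00⟩, |01⟩ unchanged and applies Y to qubit 1 on the control-|1⟩ pair (|10⟩, |11⟩).
Y = [[0, -i], [i, 0]].
With a = amp(|10⟩) = 0.4586 and b = amp(|11⟩) = 0.09323:
new amp(|10⟩) = (-i)·b = -0.09323i
new amp(|11⟩) = (i)·a = 0.4586i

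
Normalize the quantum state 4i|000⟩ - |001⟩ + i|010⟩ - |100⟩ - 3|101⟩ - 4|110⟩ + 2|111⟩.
(1/√3)i|000⟩ - 0.1443|001⟩ + 0.1443i|010⟩ - 0.1443|100⟩ - 0.433|101⟩ - 1/√3|110⟩ + 0.2887|111⟩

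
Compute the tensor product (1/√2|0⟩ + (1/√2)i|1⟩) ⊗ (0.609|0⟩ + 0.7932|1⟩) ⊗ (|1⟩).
0.4306|001⟩ + 0.5609|011⟩ + 0.4306i|101⟩ + 0.5609i|111⟩

amp(|b₁b₂…⟩) = product of the factor amplitudes for bits b₁, b₂, …; only kets whose every factor amplitude is nonzero survive.
|001⟩: (1/√2)(0.609)(1) = 0.4306
|011⟩: (1/√2)(0.7932)(1) = 0.5609
|101⟩: ((1/√2)i)(0.609)(1) = 0.4306i
|111⟩: ((1/√2)i)(0.7932)(1) = 0.5609i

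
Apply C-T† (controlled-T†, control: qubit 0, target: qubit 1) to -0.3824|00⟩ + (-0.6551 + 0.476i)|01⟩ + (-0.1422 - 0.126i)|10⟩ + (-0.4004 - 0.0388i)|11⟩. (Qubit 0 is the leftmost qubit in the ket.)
-0.3824|00⟩ + (-0.6551 + 0.476i)|01⟩ + (-0.1422 - 0.126i)|10⟩ + (-0.3106 + 0.2557i)|11⟩

C-T† leaves the control-|0⟩ kets |00⟩, |01⟩ unchanged and applies T† to qubit 1 on the control-|1⟩ pair (|10⟩, |11⟩).
T† = [[1, 0], [0, (1/√2 - (1/√2)i)]].
With a = amp(|10⟩) = (-0.1422 - 0.126i) and b = amp(|11⟩) = (-0.4004 - 0.0388i):
new amp(|10⟩) = (1)·a = (-0.1422 - 0.126i)
new amp(|11⟩) = (1/√2 - (1/√2)i)·b = (-0.3106 + 0.2557i)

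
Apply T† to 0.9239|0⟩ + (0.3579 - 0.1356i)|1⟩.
0.9239|0⟩ + (0.1572 - 0.349i)|1⟩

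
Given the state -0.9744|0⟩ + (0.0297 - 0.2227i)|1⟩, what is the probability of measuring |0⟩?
0.9495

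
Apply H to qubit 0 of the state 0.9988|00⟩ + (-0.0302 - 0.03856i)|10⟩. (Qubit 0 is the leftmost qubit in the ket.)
(0.6849 - 0.02727i)|00⟩ + (0.7276 + 0.02727i)|10⟩

H on qubit 0 mixes each pair of kets that differ only in qubit 0: amplitudes (a, b) of (|…0…⟩, |…1…⟩) become ((a + b)/√2, (a − b)/√2). Kets absent from the input have amplitude 0.
(|00⟩, |10⟩): (a, b) = (0.9988, (-0.0302 - 0.03856i)) → ((0.6849 - 0.02727i), (0.7276 + 0.02727i))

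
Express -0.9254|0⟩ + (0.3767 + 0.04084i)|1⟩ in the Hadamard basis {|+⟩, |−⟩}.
(-0.388 + 0.02888i)|+⟩ + (-0.9207 - 0.02888i)|−⟩

With |ψ⟩ = α|0⟩ + β|1⟩, the Hadamard-basis coefficients are ⟨+|ψ⟩ = (α + β)/√2 and ⟨−|ψ⟩ = (α − β)/√2.
Here α = -0.9254, β = (0.3767 + 0.04084i): (α + β)/√2 = (-0.388 + 0.02888i), (α − β)/√2 = (-0.9207 - 0.02888i).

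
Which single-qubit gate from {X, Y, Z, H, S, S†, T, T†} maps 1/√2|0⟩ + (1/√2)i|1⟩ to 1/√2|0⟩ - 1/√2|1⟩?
S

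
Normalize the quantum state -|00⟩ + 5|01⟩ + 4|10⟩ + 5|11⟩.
-0.1222|00⟩ + 0.6108|01⟩ + 0.4887|10⟩ + 0.6108|11⟩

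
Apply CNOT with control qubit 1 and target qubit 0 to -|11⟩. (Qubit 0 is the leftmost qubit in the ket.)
-|01⟩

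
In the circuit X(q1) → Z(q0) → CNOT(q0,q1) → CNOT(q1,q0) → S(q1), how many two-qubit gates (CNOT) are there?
2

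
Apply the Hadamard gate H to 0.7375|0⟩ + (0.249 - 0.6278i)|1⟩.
(0.6976 - 0.4439i)|0⟩ + (0.3454 + 0.4439i)|1⟩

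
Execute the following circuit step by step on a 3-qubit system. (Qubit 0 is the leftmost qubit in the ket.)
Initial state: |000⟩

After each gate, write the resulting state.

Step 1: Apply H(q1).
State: 1/√2|000⟩ + 1/√2|010⟩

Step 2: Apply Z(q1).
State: 1/√2|000⟩ - 1/√2|010⟩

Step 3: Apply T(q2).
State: 1/√2|000⟩ - 1/√2|010⟩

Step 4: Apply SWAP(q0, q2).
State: 1/√2|000⟩ - 1/√2|010⟩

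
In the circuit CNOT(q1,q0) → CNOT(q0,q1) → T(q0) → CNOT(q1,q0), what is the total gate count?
4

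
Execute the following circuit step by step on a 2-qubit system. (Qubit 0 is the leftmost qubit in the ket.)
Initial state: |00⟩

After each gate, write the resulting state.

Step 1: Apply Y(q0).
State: i|10⟩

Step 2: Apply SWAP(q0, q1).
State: i|01⟩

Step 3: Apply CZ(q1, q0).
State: i|01⟩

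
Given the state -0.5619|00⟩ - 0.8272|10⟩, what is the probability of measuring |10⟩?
0.6843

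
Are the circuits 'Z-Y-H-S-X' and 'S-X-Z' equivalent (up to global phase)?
No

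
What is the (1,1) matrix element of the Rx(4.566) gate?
-0.6535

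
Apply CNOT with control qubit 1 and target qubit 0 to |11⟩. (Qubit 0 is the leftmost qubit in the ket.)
|01⟩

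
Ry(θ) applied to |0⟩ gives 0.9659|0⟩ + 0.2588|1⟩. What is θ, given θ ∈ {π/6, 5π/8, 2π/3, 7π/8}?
π/6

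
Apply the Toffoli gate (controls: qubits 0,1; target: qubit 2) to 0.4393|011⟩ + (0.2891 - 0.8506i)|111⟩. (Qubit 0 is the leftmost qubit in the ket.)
0.4393|011⟩ + (0.2891 - 0.8506i)|110⟩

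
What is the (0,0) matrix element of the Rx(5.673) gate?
-0.9538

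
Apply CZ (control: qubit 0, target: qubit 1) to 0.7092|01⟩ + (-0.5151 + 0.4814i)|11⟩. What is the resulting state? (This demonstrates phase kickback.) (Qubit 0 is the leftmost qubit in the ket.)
0.7092|01⟩ + (0.5151 - 0.4814i)|11⟩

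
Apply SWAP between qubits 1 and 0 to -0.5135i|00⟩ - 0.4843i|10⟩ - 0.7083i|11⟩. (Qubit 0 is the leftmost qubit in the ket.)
-0.5135i|00⟩ - 0.4843i|01⟩ - 0.7083i|11⟩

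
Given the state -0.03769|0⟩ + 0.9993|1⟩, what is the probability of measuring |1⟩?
0.9986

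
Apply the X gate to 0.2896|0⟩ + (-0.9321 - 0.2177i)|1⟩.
(-0.9321 - 0.2177i)|0⟩ + 0.2896|1⟩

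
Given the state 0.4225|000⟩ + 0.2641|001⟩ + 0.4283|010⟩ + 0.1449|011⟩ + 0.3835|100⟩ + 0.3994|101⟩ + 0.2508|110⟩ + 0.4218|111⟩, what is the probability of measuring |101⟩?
0.1595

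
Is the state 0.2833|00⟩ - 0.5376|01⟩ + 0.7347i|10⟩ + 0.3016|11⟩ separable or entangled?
Entangled

Writing the state as a|00⟩ + b|01⟩ + c|10⟩ + d|11⟩, it is a product state iff ad − bc = 0.
Here (a, b, c, d) = (0.2833, -0.5376, 0.7347i, 0.3016): ad − bc = (0.2833)(0.3016) − (-0.5376)(0.7347i) = (0.08544 + 0.395i) ≠ 0, so the state is entangled.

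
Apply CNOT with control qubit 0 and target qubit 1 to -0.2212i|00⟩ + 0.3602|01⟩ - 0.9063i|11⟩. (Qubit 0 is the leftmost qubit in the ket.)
-0.2212i|00⟩ + 0.3602|01⟩ - 0.9063i|10⟩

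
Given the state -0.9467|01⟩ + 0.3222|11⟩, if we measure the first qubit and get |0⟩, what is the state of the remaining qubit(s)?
-|1⟩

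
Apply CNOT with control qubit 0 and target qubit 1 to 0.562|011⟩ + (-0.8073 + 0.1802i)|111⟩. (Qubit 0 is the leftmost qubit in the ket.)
0.562|011⟩ + (-0.8073 + 0.1802i)|101⟩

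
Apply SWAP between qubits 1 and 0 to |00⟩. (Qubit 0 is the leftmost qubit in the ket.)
|00⟩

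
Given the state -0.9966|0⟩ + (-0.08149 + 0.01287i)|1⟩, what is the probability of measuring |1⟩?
0.006806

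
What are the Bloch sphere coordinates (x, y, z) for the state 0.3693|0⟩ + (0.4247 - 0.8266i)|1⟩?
(0.3137, -0.6105, -0.7273)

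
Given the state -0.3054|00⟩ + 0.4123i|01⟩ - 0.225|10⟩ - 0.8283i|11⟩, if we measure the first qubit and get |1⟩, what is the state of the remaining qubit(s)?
-0.2621|0⟩ - 0.965i|1⟩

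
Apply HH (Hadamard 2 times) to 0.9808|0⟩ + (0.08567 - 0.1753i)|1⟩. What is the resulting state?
0.9808|0⟩ + (0.08567 - 0.1753i)|1⟩

H² = I, so an even number of Hadamards cancels: H^2 = I and the state is unchanged.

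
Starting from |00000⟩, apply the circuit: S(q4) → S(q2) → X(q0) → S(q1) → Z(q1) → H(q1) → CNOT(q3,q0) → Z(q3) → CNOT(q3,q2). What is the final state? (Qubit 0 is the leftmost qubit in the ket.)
1/√2|10000⟩ + 1/√2|11000⟩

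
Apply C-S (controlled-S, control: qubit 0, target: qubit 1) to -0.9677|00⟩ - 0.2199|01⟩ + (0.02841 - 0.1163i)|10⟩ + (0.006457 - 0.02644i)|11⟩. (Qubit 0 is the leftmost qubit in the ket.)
-0.9677|00⟩ - 0.2199|01⟩ + (0.02841 - 0.1163i)|10⟩ + (0.02644 + 0.006457i)|11⟩

C-S leaves the control-|0⟩ kets |00⟩, |01⟩ unchanged and applies S to qubit 1 on the control-|1⟩ pair (|10⟩, |11⟩).
S = [[1, 0], [0, i]].
With a = amp(|10⟩) = (0.02841 - 0.1163i) and b = amp(|11⟩) = (0.006457 - 0.02644i):
new amp(|10⟩) = (1)·a = (0.02841 - 0.1163i)
new amp(|11⟩) = (i)·b = (0.02644 + 0.006457i)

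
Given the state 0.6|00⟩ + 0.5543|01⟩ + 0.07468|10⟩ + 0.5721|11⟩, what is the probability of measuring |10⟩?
0.005577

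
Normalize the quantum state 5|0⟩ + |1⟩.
0.9806|0⟩ + 0.1961|1⟩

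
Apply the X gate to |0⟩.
|1⟩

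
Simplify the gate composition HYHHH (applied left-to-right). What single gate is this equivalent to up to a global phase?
Y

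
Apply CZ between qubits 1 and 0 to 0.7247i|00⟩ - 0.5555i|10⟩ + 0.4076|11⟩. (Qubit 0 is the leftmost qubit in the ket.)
0.7247i|00⟩ - 0.5555i|10⟩ - 0.4076|11⟩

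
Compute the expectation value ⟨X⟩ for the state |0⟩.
0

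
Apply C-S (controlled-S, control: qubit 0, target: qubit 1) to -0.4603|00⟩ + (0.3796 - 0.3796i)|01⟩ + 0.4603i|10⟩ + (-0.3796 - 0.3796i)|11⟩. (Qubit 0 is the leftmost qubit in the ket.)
-0.4603|00⟩ + (0.3796 - 0.3796i)|01⟩ + 0.4603i|10⟩ + (0.3796 - 0.3796i)|11⟩

C-S leaves the control-|0⟩ kets |00⟩, |01⟩ unchanged and applies S to qubit 1 on the control-|1⟩ pair (|10⟩, |11⟩).
S = [[1, 0], [0, i]].
With a = amp(|10⟩) = 0.4603i and b = amp(|11⟩) = (-0.3796 - 0.3796i):
new amp(|10⟩) = (1)·a = 0.4603i
new amp(|11⟩) = (i)·b = (0.3796 - 0.3796i)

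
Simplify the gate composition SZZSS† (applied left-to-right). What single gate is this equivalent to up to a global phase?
S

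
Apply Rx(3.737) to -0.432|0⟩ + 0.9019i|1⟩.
0.9889|0⟩ + 0.1484i|1⟩

Rx(3.737) = [[cos(θ/2), −i·sin(θ/2)], [−i·sin(θ/2), cos(θ/2)]]; θ = 3.737, cos(θ/2) ≈ -0.293326, sin(θ/2) ≈ 0.956013.
With a = amp(|0⟩) = -0.432 and b = amp(|1⟩) = 0.9019i:
new amp(|0⟩) = (-0.293326)·a + (-0.956013i)·b = 0.9889
new amp(|1⟩) = (-0.956013i)·a + (-0.293326)·b = 0.1484i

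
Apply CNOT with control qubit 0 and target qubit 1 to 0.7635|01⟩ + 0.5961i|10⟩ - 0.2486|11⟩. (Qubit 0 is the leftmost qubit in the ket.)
0.7635|01⟩ - 0.2486|10⟩ + 0.5961i|11⟩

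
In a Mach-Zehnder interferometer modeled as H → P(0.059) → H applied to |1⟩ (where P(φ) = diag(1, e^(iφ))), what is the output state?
(0.00087 - 0.02948i)|0⟩ + (0.9991 + 0.02948i)|1⟩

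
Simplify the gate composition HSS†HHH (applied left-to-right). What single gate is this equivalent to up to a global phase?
I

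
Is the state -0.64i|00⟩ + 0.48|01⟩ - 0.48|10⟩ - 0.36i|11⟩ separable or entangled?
Separable

Writing the state as a|00⟩ + b|01⟩ + c|10⟩ + d|11⟩, it is a product state iff ad − bc = 0.
Here (a, b, c, d) = (-0.64i, 0.48, -0.48, -0.36i): ad − bc = (-0.64i)(-0.36i) − (0.48)(-0.48) = 0, so the state is separable.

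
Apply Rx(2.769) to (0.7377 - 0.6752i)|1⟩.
(-0.6635 - 0.7249i)|0⟩ + (0.1366 - 0.1251i)|1⟩

Rx(2.769) = [[cos(θ/2), −i·sin(θ/2)], [−i·sin(θ/2), cos(θ/2)]]; θ = 2.769, cos(θ/2) ≈ 0.185221, sin(θ/2) ≈ 0.982697.
With a = amp(|0⟩) = 0 and b = amp(|1⟩) = (0.7377 - 0.6752i):
new amp(|0⟩) = (0.185221)·a + (-0.982697i)·b = (-0.6635 - 0.7249i)
new amp(|1⟩) = (-0.982697i)·a + (0.185221)·b = (0.1366 - 0.1251i)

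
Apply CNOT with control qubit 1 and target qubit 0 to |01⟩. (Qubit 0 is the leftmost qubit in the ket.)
|11⟩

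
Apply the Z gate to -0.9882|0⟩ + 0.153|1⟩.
-0.9882|0⟩ - 0.153|1⟩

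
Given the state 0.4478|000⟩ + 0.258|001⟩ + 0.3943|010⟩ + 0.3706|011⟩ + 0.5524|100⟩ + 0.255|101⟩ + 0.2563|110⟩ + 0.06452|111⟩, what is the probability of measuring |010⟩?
0.1555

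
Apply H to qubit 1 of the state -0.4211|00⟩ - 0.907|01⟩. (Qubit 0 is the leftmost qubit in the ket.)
-0.9391|00⟩ + 0.3436|01⟩

H on qubit 1 mixes each pair of kets that differ only in qubit 1: amplitudes (a, b) of (|…0…⟩, |…1…⟩) become ((a + b)/√2, (a − b)/√2). Kets absent from the input have amplitude 0.
(|00⟩, |01⟩): (a, b) = (-0.4211, -0.907) → (-0.9391, 0.3436)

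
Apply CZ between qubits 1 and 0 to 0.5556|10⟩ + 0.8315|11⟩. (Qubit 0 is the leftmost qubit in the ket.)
0.5556|10⟩ - 0.8315|11⟩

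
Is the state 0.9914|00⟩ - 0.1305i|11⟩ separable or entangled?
Entangled

Writing the state as a|00⟩ + b|01⟩ + c|10⟩ + d|11⟩, it is a product state iff ad − bc = 0.
Here (a, b, c, d) = (0.9914, 0, 0, -0.1305i): ad − bc = (0.9914)(-0.1305i) − (0)(0) = -0.1294i ≠ 0, so the state is entangled.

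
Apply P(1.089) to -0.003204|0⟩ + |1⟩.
-0.003204|0⟩ + (0.4634 + 0.8862i)|1⟩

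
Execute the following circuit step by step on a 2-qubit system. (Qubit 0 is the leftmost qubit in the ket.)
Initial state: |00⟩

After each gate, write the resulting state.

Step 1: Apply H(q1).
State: 1/√2|00⟩ + 1/√2|01⟩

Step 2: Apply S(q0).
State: 1/√2|00⟩ + 1/√2|01⟩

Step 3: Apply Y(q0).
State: (1/√2)i|10⟩ + (1/√2)i|11⟩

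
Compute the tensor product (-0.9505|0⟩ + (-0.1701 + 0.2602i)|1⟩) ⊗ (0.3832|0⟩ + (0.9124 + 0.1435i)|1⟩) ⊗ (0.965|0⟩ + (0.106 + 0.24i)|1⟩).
-0.3515|000⟩ + (-0.03861 - 0.08742i)|001⟩ + (-0.8369 - 0.1316i)|010⟩ + (-0.05919 - 0.2226i)|011⟩ + (-0.0629 + 0.09622i)|100⟩ + (-0.03084 - 0.005075i)|101⟩ + (-0.1858 + 0.2055i)|110⟩ + (-0.07153 - 0.02363i)|111⟩

amp(|b₁b₂…⟩) = product of the factor amplitudes for bits b₁, b₂, …; only kets whose every factor amplitude is nonzero survive.
|000⟩: (-0.9505)(0.3832)(0.965) = -0.3515
|001⟩: (-0.9505)(0.3832)(0.106 + 0.24i) = (-0.03861 - 0.08742i)
|010⟩: (-0.9505)(0.9124 + 0.1435i)(0.965) = (-0.8369 - 0.1316i)
|011⟩: (-0.9505)(0.9124 + 0.1435i)(0.106 + 0.24i) = (-0.05919 - 0.2226i)
|100⟩: (-0.1701 + 0.2602i)(0.3832)(0.965) = (-0.0629 + 0.09622i)
|101⟩: (-0.1701 + 0.2602i)(0.3832)(0.106 + 0.24i) = (-0.03084 - 0.005075i)
|110⟩: (-0.1701 + 0.2602i)(0.9124 + 0.1435i)(0.965) = (-0.1858 + 0.2055i)
|111⟩: (-0.1701 + 0.2602i)(0.9124 + 0.1435i)(0.106 + 0.24i) = (-0.07153 - 0.02363i)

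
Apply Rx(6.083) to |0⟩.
-0.995|0⟩ - 0.09993i|1⟩

Rx(6.083) = [[cos(θ/2), −i·sin(θ/2)], [−i·sin(θ/2), cos(θ/2)]]; θ = 6.083, cos(θ/2) ≈ -0.994995, sin(θ/2) ≈ 0.0999256.
With a = amp(|0⟩) = 1 and b = amp(|1⟩) = 0:
new amp(|0⟩) = (-0.994995)·a + (-0.0999256i)·b = -0.995
new amp(|1⟩) = (-0.0999256i)·a + (-0.994995)·b = -0.09993i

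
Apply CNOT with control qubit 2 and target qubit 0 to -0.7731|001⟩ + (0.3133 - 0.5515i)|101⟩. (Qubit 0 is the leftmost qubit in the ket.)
(0.3133 - 0.5515i)|001⟩ - 0.7731|101⟩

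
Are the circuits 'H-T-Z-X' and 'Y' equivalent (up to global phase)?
No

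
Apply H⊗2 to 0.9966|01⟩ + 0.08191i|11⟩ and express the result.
(0.4983 + 0.04096i)|00⟩ + (-0.4983 - 0.04096i)|01⟩ + (0.4983 - 0.04096i)|10⟩ + (-0.4983 + 0.04096i)|11⟩

H⊗2 gives amp(|y⟩) = (1/2) Σ_x (−1)^(x·y) amp(|x⟩), where x·y is the number of positions in which both x and y have a 1.
|00⟩: (0.9966 + 0.08191i)/2 = (0.4983 + 0.04096i)
|01⟩: (-0.9966 - 0.08191i)/2 = (-0.4983 - 0.04096i)
|10⟩: (0.9966 - 0.08191i)/2 = (0.4983 - 0.04096i)
|11⟩: (-0.9966 + 0.08191i)/2 = (-0.4983 + 0.04096i)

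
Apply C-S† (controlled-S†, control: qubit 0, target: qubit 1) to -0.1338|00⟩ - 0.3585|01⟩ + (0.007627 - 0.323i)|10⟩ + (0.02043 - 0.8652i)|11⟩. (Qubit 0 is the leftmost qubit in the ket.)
-0.1338|00⟩ - 0.3585|01⟩ + (0.007627 - 0.323i)|10⟩ + (-0.8652 - 0.02043i)|11⟩

C-S† leaves the control-|0⟩ kets |00⟩, |01⟩ unchanged and applies S† to qubit 1 on the control-|1⟩ pair (|10⟩, |11⟩).
S† = [[1, 0], [0, -i]].
With a = amp(|10⟩) = (0.007627 - 0.323i) and b = amp(|11⟩) = (0.02043 - 0.8652i):
new amp(|10⟩) = (1)·a = (0.007627 - 0.323i)
new amp(|11⟩) = (-i)·b = (-0.8652 - 0.02043i)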